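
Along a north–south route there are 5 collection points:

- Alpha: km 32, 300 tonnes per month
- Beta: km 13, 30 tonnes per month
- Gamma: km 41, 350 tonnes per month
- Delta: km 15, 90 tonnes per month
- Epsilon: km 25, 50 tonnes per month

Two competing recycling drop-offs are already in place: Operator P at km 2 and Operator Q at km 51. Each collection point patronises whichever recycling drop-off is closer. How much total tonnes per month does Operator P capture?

170

The indifferent point is the midpoint (2+51)/2 = 26.5; collection points left of it (closer to Operator P at 2) go to Operator P, those right go to Operator Q.
  Beta at 13 (w=30) → Operator P
  Delta at 15 (w=90) → Operator P
  Epsilon at 25 (w=50) → Operator P
  Alpha at 32 (w=300) → Operator Q
  Gamma at 41 (w=350) → Operator Q
Operator P captures 170; Operator Q captures 650.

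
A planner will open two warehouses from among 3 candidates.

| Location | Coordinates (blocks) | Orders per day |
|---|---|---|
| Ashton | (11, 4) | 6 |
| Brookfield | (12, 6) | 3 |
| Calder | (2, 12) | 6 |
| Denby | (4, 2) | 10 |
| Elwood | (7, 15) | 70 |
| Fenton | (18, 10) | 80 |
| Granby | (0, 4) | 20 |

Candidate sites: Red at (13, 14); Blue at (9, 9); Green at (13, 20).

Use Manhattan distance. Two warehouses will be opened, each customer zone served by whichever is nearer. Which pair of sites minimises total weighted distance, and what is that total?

Evaluate every pair (each demand assigned to the nearer of the two):
  {Red, Blue}: total = 1730
  {Blue, Green}: total = 1880
  {Red, Green}: total = 2057
Best pair: {Red, Blue} with total 1730.

{Red, Blue}, total 1730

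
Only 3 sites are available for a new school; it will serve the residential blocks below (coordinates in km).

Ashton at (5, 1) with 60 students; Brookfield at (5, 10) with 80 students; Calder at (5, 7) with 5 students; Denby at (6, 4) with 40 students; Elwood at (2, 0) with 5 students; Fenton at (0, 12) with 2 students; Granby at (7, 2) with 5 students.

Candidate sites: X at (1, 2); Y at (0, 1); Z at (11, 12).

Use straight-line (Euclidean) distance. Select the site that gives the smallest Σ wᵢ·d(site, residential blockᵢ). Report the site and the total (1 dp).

Total weighted distance at each candidate:
  X (1, 2): total = 1271.6
  Y (0, 1): total = 1499.6
  Z (11, 12): total = 1825.0
Minimum is at X with total 1271.6 km.

X, total 1271.6 km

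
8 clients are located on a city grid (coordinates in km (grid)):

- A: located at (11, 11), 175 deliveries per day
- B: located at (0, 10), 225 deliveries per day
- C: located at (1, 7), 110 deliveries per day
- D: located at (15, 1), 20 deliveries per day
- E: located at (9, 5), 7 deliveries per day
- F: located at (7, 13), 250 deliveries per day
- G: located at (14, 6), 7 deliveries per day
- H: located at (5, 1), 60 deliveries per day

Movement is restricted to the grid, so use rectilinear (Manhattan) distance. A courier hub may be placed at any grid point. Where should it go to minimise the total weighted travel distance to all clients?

(7, 10)

Manhattan distance separates: Σwᵢ(|x−xᵢ|+|y−yᵢ|) = Σwᵢ|x−xᵢ| + Σwᵢ|y−yᵢ|, so x and y are optimised independently as 1-D weighted medians.
Total weight W = 854; half = 427.
x-coordinate, sorted with cumulative weight:
  x=0 (B, w=225) cum 225
  x=1 (C, w=110) cum 335
  x=5 (H, w=60) cum 395
  x=7 (F, w=250) cum 645  ← median
  x=9 (E, w=7) cum 652
  x=11 (A, w=175) cum 827
  x=14 (G, w=7) cum 834
  x=15 (D, w=20) cum 854
⇒ x* = 7
y-coordinate, sorted with cumulative weight:
  y=1 (D, w=20) cum 20
  y=1 (H, w=60) cum 80
  y=5 (E, w=7) cum 87
  y=6 (G, w=7) cum 94
  y=7 (C, w=110) cum 204
  y=10 (B, w=225) cum 429  ← median
  y=11 (A, w=175) cum 604
  y=13 (F, w=250) cum 854
⇒ y* = 10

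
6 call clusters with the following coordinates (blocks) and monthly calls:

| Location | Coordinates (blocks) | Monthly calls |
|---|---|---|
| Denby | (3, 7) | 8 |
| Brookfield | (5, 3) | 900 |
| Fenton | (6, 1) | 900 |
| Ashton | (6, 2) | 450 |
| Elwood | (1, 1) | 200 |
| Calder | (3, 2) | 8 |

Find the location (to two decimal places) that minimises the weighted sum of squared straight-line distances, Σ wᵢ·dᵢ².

The minimiser of Σwᵢ‖p−pᵢ‖² is the weighted centroid p* = (Σwᵢpᵢ)/(Σwᵢ).
Σwᵢ = 2466.
Σwᵢxᵢ = 8·3 + 900·5 + 900·6 + 450·6 + 200·1 + 8·3 = 12848.
Σwᵢyᵢ = 8·7 + 900·3 + 900·1 + 450·2 + 200·1 + 8·2 = 4772.
x* = 12848/2466 = 5.21, y* = 4772/2466 = 1.94.

(5.21, 1.94)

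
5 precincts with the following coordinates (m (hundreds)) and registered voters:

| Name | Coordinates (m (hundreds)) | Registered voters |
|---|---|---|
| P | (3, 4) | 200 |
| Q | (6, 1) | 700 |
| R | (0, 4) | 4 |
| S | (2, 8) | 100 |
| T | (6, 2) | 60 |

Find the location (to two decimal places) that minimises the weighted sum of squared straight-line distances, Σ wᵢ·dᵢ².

(5.04, 2.29)

The minimiser of Σwᵢ‖p−pᵢ‖² is the weighted centroid p* = (Σwᵢpᵢ)/(Σwᵢ).
Σwᵢ = 1064.
Σwᵢxᵢ = 200·3 + 700·6 + 4·0 + 100·2 + 60·6 = 5360.
Σwᵢyᵢ = 200·4 + 700·1 + 4·4 + 100·8 + 60·2 = 2436.
x* = 5360/1064 = 5.04, y* = 2436/1064 = 2.29.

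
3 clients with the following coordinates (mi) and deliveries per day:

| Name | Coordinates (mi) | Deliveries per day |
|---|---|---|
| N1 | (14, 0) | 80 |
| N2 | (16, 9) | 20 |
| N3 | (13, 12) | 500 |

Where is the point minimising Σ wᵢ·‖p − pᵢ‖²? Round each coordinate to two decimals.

(13.23, 10.30)

The minimiser of Σwᵢ‖p−pᵢ‖² is the weighted centroid p* = (Σwᵢpᵢ)/(Σwᵢ).
Σwᵢ = 600.
Σwᵢxᵢ = 80·14 + 20·16 + 500·13 = 7940.
Σwᵢyᵢ = 80·0 + 20·9 + 500·12 = 6180.
x* = 7940/600 = 13.23, y* = 6180/600 = 10.30.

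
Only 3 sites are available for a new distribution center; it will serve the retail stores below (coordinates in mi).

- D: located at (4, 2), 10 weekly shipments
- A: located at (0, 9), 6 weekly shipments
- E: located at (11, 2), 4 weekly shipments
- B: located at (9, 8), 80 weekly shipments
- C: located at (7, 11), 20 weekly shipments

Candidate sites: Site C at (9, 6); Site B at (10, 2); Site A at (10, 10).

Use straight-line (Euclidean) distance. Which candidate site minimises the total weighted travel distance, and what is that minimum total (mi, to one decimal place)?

Site C, total 406.5 mi

Total weighted distance at each candidate:
  Site C (9, 6): total = 406.5
  Site B (10, 2): total = 813.6
  Site A (10, 10): total = 434.7
Minimum is at Site C with total 406.5 mi.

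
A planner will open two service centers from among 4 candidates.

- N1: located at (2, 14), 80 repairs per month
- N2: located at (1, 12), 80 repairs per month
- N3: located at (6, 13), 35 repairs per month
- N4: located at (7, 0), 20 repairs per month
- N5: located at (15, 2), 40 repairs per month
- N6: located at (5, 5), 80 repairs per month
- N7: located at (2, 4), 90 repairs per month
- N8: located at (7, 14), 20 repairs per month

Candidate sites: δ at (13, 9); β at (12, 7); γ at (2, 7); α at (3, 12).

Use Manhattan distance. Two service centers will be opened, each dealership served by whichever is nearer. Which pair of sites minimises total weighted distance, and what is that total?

{γ, α}, total 2290

Evaluate every pair (each demand assigned to the nearer of the two):
  {γ, α}: total = 2290
  {β, α}: total = 2750
  {δ, α}: total = 2850
  {β, γ}: total = 2860
  {δ, γ}: total = 2880
  {δ, β}: total = 5535
Best pair: {γ, α} with total 2290.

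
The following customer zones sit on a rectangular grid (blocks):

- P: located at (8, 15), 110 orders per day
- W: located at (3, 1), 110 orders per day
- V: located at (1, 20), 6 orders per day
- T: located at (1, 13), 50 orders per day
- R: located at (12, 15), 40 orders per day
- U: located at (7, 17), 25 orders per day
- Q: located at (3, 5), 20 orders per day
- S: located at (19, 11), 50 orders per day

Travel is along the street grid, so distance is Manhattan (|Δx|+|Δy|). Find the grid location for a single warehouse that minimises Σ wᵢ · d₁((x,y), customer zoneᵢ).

Manhattan distance separates: Σwᵢ(|x−xᵢ|+|y−yᵢ|) = Σwᵢ|x−xᵢ| + Σwᵢ|y−yᵢ|, so x and y are optimised independently as 1-D weighted medians.
Total weight W = 411; half = 205.5.
x-coordinate, sorted with cumulative weight:
  x=1 (V, w=6) cum 6
  x=1 (T, w=50) cum 56
  x=3 (W, w=110) cum 166
  x=3 (Q, w=20) cum 186
  x=7 (U, w=25) cum 211  ← median
  x=8 (P, w=110) cum 321
  x=12 (R, w=40) cum 361
  x=19 (S, w=50) cum 411
⇒ x* = 7
y-coordinate, sorted with cumulative weight:
  y=1 (W, w=110) cum 110
  y=5 (Q, w=20) cum 130
  y=11 (S, w=50) cum 180
  y=13 (T, w=50) cum 230  ← median
  y=15 (P, w=110) cum 340
  y=15 (R, w=40) cum 380
  y=17 (U, w=25) cum 405
  y=20 (V, w=6) cum 411
⇒ y* = 13

(7, 13)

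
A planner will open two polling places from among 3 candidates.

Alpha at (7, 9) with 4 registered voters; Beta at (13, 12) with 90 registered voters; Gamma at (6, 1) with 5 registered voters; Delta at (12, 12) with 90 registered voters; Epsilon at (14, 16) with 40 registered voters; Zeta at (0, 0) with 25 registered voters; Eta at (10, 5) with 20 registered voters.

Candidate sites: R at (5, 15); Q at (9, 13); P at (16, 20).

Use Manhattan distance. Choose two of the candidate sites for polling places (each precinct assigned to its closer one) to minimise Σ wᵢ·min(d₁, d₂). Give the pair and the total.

{Q, P}, total 1879

Evaluate every pair (each demand assigned to the nearer of the two):
  {Q, P}: total = 1879
  {R, Q}: total = 1909
  {R, P}: total = 3037
Best pair: {Q, P} with total 1879.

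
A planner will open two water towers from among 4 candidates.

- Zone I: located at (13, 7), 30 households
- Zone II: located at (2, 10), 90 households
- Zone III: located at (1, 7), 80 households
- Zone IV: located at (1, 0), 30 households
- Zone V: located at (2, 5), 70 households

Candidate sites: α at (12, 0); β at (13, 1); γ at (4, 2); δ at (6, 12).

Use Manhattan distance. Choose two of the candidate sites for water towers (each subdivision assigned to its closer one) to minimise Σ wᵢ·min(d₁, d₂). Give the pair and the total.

Evaluate every pair (each demand assigned to the nearer of the two):
  {γ, δ}: total = 2040
  {β, γ}: total = 2220
  {α, γ}: total = 2280
  {α, δ}: total = 2680
  {β, δ}: total = 2680
  {α, β}: total = 4800
Best pair: {γ, δ} with total 2040.

{γ, δ}, total 2040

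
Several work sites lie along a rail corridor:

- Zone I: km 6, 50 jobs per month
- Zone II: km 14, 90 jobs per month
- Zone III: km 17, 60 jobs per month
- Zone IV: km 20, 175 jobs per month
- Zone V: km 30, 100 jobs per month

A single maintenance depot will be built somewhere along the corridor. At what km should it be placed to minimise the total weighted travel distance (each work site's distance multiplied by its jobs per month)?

For a sum of weighted absolute distances on a line, the optimum is the weighted median (not the mean). Total weight W = 475; half-weight = 237.5.
Sort by position and accumulate weight:
  km 6 (Zone I, w=50) → cum 50
  km 14 (Zone II, w=90) → cum 140
  km 17 (Zone III, w=60) → cum 200
  km 20 (Zone IV, w=175) → cum 375  ≥ 237.5 → median here
  km 30 (Zone V, w=100) → cum 475
Optimal location: km 20.

x = 20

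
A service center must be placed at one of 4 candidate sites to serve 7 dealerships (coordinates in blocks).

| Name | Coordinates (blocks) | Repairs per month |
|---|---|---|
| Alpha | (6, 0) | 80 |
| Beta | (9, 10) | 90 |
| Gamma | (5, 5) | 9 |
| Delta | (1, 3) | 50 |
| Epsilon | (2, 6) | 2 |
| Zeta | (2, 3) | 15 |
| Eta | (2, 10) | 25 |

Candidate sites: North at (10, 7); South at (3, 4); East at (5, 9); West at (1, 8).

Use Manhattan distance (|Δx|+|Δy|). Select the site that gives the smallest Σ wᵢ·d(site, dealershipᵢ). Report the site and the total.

South, total 2028 blocks

Total weighted distance at each candidate:
  North (10, 7): total = 2426
  South (3, 4): total = 2028
  East (5, 9): total = 2033
  West (1, 8): total = 2424
Minimum is at South with total 2028 blocks.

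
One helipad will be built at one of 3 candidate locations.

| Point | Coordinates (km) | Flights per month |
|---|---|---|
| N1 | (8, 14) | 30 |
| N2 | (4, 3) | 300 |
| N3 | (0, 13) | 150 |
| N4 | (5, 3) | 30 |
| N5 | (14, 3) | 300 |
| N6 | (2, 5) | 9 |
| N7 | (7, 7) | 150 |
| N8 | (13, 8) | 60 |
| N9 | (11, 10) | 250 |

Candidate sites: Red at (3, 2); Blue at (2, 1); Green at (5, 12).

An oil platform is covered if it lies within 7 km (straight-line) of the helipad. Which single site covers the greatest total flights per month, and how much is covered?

Coverage radius r = 7 km; a point is covered iff (Δx)²+(Δy)² ≤ 7² = 49.
  Red (3, 2): covers {N2, N4, N6, N7} → 489
  Blue (2, 1): covers {N2, N4, N6} → 339
  Green (5, 12): covers {N1, N3, N7, N9} → 580
Maximum coverage at Green: 580 flights per month.

Green, covering 580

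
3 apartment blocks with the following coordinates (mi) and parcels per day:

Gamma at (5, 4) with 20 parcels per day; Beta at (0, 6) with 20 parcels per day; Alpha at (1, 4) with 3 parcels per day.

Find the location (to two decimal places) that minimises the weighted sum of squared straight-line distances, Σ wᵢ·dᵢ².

(2.40, 4.93)

The minimiser of Σwᵢ‖p−pᵢ‖² is the weighted centroid p* = (Σwᵢpᵢ)/(Σwᵢ).
Σwᵢ = 43.
Σwᵢxᵢ = 20·5 + 20·0 + 3·1 = 103.
Σwᵢyᵢ = 20·4 + 20·6 + 3·4 = 212.
x* = 103/43 = 2.40, y* = 212/43 = 4.93.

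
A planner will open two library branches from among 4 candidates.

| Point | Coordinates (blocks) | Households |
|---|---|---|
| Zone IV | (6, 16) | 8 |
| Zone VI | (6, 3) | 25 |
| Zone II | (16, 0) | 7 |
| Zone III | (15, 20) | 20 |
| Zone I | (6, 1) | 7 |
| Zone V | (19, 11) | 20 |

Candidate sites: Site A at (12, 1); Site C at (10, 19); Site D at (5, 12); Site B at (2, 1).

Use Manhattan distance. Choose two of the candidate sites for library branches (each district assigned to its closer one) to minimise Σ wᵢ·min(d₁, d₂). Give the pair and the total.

Evaluate every pair (each demand assigned to the nearer of the two):
  {Site A, Site C}: total = 793
  {Site C, Site B}: total = 799
  {Site C, Site D}: total = 955
  {Site A, Site D}: total = 977
  {Site D, Site B}: total = 983
  {Site A, Site B}: total = 1145
Best pair: {Site A, Site C} with total 793.

{Site A, Site C}, total 793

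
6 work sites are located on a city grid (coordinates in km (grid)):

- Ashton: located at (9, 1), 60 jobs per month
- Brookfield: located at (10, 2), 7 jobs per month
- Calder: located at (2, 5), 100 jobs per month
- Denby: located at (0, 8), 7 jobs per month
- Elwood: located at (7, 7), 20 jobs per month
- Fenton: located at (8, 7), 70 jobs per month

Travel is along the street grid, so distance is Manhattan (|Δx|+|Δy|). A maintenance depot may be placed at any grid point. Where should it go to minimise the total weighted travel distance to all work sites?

Manhattan distance separates: Σwᵢ(|x−xᵢ|+|y−yᵢ|) = Σwᵢ|x−xᵢ| + Σwᵢ|y−yᵢ|, so x and y are optimised independently as 1-D weighted medians.
Total weight W = 264; half = 132.
x-coordinate, sorted with cumulative weight:
  x=0 (Denby, w=7) cum 7
  x=2 (Calder, w=100) cum 107
  x=7 (Elwood, w=20) cum 127
  x=8 (Fenton, w=70) cum 197  ← median
  x=9 (Ashton, w=60) cum 257
  x=10 (Brookfield, w=7) cum 264
⇒ x* = 8
y-coordinate, sorted with cumulative weight:
  y=1 (Ashton, w=60) cum 60
  y=2 (Brookfield, w=7) cum 67
  y=5 (Calder, w=100) cum 167  ← median
  y=7 (Elwood, w=20) cum 187
  y=7 (Fenton, w=70) cum 257
  y=8 (Denby, w=7) cum 264
⇒ y* = 5

(8, 5)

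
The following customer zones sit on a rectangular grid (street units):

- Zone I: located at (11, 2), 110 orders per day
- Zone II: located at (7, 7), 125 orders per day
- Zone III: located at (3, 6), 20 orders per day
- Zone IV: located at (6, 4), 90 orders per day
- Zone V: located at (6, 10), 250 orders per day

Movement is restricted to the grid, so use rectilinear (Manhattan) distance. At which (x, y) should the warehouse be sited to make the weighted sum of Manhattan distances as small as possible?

(6, 7)

Manhattan distance separates: Σwᵢ(|x−xᵢ|+|y−yᵢ|) = Σwᵢ|x−xᵢ| + Σwᵢ|y−yᵢ|, so x and y are optimised independently as 1-D weighted medians.
Total weight W = 595; half = 297.5.
x-coordinate, sorted with cumulative weight:
  x=3 (Zone III, w=20) cum 20
  x=6 (Zone IV, w=90) cum 110
  x=6 (Zone V, w=250) cum 360  ← median
  x=7 (Zone II, w=125) cum 485
  x=11 (Zone I, w=110) cum 595
⇒ x* = 6
y-coordinate, sorted with cumulative weight:
  y=2 (Zone I, w=110) cum 110
  y=4 (Zone IV, w=90) cum 200
  y=6 (Zone III, w=20) cum 220
  y=7 (Zone II, w=125) cum 345  ← median
  y=10 (Zone V, w=250) cum 595
⇒ y* = 7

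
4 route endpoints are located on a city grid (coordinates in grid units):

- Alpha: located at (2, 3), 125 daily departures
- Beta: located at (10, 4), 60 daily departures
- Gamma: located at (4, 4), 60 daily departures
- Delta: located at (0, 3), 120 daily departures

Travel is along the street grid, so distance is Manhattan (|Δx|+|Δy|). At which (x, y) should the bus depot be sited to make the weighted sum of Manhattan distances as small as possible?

(2, 3)

Manhattan distance separates: Σwᵢ(|x−xᵢ|+|y−yᵢ|) = Σwᵢ|x−xᵢ| + Σwᵢ|y−yᵢ|, so x and y are optimised independently as 1-D weighted medians.
Total weight W = 365; half = 182.5.
x-coordinate, sorted with cumulative weight:
  x=0 (Delta, w=120) cum 120
  x=2 (Alpha, w=125) cum 245  ← median
  x=4 (Gamma, w=60) cum 305
  x=10 (Beta, w=60) cum 365
⇒ x* = 2
y-coordinate, sorted with cumulative weight:
  y=3 (Alpha, w=125) cum 125
  y=3 (Delta, w=120) cum 245  ← median
  y=4 (Beta, w=60) cum 305
  y=4 (Gamma, w=60) cum 365
⇒ y* = 3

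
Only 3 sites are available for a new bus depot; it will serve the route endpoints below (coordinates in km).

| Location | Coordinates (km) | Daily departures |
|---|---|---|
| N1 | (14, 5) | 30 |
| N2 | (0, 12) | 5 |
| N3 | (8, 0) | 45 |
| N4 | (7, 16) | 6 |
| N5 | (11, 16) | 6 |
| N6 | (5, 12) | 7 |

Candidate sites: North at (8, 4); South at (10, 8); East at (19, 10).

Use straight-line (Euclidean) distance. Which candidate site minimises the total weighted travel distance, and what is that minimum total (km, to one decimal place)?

North, total 625.3 km

Total weighted distance at each candidate:
  North (8, 4): total = 625.3
  South (10, 8): total = 719.4
  East (19, 10): total = 1216.1
Minimum is at North with total 625.3 km.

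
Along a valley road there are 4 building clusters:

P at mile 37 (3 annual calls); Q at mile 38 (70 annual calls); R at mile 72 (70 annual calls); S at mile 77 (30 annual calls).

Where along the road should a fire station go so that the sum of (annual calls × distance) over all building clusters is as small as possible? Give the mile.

x = 72

For a sum of weighted absolute distances on a line, the optimum is the weighted median (not the mean). Total weight W = 173; half-weight = 86.5.
Sort by position and accumulate weight:
  mile 37 (P, w=3) → cum 3
  mile 38 (Q, w=70) → cum 73
  mile 72 (R, w=70) → cum 143  ≥ 86.5 → median here
  mile 77 (S, w=30) → cum 173
Optimal location: mile 72.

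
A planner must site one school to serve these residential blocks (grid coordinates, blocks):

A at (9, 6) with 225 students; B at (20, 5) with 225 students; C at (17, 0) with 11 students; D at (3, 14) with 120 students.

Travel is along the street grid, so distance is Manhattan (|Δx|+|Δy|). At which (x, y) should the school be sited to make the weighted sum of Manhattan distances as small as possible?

(9, 6)

Manhattan distance separates: Σwᵢ(|x−xᵢ|+|y−yᵢ|) = Σwᵢ|x−xᵢ| + Σwᵢ|y−yᵢ|, so x and y are optimised independently as 1-D weighted medians.
Total weight W = 581; half = 290.5.
x-coordinate, sorted with cumulative weight:
  x=3 (D, w=120) cum 120
  x=9 (A, w=225) cum 345  ← median
  x=17 (C, w=11) cum 356
  x=20 (B, w=225) cum 581
⇒ x* = 9
y-coordinate, sorted with cumulative weight:
  y=0 (C, w=11) cum 11
  y=5 (B, w=225) cum 236
  y=6 (A, w=225) cum 461  ← median
  y=14 (D, w=120) cum 581
⇒ y* = 6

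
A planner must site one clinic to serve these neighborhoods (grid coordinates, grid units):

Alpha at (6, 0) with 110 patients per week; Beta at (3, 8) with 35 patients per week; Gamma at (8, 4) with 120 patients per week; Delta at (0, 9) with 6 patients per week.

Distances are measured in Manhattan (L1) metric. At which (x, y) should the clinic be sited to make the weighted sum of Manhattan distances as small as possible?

Manhattan distance separates: Σwᵢ(|x−xᵢ|+|y−yᵢ|) = Σwᵢ|x−xᵢ| + Σwᵢ|y−yᵢ|, so x and y are optimised independently as 1-D weighted medians.
Total weight W = 271; half = 135.5.
x-coordinate, sorted with cumulative weight:
  x=0 (Delta, w=6) cum 6
  x=3 (Beta, w=35) cum 41
  x=6 (Alpha, w=110) cum 151  ← median
  x=8 (Gamma, w=120) cum 271
⇒ x* = 6
y-coordinate, sorted with cumulative weight:
  y=0 (Alpha, w=110) cum 110
  y=4 (Gamma, w=120) cum 230  ← median
  y=8 (Beta, w=35) cum 265
  y=9 (Delta, w=6) cum 271
⇒ y* = 4

(6, 4)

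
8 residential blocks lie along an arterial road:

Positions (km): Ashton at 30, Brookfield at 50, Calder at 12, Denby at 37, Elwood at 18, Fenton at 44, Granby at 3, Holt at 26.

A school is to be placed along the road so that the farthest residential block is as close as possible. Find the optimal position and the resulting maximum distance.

location 26.5, max distance 23.5

The 1-center on a line is the midpoint of the two extreme points: leftmost at 3, rightmost at 50.
Optimal location = (3 + 50)/2 = 26.5; maximum distance = (50 − 3)/2 = 23.5.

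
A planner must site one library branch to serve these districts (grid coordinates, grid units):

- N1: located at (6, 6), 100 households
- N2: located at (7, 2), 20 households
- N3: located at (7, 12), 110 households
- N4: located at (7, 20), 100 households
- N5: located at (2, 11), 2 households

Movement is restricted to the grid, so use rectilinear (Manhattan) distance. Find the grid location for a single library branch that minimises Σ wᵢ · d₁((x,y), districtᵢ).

(7, 12)

Manhattan distance separates: Σwᵢ(|x−xᵢ|+|y−yᵢ|) = Σwᵢ|x−xᵢ| + Σwᵢ|y−yᵢ|, so x and y are optimised independently as 1-D weighted medians.
Total weight W = 332; half = 166.
x-coordinate, sorted with cumulative weight:
  x=2 (N5, w=2) cum 2
  x=6 (N1, w=100) cum 102
  x=7 (N2, w=20) cum 122
  x=7 (N3, w=110) cum 232  ← median
  x=7 (N4, w=100) cum 332
⇒ x* = 7
y-coordinate, sorted with cumulative weight:
  y=2 (N2, w=20) cum 20
  y=6 (N1, w=100) cum 120
  y=11 (N5, w=2) cum 122
  y=12 (N3, w=110) cum 232  ← median
  y=20 (N4, w=100) cum 332
⇒ y* = 12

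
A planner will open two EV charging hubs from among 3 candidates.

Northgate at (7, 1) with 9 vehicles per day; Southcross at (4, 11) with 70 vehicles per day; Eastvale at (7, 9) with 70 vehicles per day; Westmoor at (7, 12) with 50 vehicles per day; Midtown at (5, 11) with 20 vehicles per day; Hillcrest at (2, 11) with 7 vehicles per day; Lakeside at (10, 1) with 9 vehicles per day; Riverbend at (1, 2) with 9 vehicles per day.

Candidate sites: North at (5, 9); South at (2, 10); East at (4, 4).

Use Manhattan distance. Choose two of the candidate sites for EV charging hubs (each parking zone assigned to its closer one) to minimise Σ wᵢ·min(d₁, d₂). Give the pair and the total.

{North, East}, total 855

Evaluate every pair (each demand assigned to the nearer of the two):
  {North, East}: total = 855
  {North, South}: total = 935
  {South, East}: total = 1247
Best pair: {North, East} with total 855.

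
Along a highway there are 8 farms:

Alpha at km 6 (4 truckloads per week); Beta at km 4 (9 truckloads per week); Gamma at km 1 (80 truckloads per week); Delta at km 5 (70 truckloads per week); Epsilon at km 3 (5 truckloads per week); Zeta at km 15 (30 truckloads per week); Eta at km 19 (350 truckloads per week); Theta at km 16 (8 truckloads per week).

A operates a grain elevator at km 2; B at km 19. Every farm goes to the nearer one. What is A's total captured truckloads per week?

The indifferent point is the midpoint (2+19)/2 = 10.5; farms left of it (closer to A at 2) go to A, those right go to B.
  Gamma at 1 (w=80) → A
  Epsilon at 3 (w=5) → A
  Beta at 4 (w=9) → A
  Delta at 5 (w=70) → A
  Alpha at 6 (w=4) → A
  Zeta at 15 (w=30) → B
  Theta at 16 (w=8) → B
  Eta at 19 (w=350) → B
A captures 168; B captures 388.

168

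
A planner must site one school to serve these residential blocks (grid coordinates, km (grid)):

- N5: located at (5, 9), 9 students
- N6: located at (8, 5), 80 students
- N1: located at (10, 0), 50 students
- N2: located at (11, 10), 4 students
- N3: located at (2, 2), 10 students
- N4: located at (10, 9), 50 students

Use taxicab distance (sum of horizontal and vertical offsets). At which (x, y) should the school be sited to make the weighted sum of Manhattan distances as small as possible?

Manhattan distance separates: Σwᵢ(|x−xᵢ|+|y−yᵢ|) = Σwᵢ|x−xᵢ| + Σwᵢ|y−yᵢ|, so x and y are optimised independently as 1-D weighted medians.
Total weight W = 203; half = 101.5.
x-coordinate, sorted with cumulative weight:
  x=2 (N3, w=10) cum 10
  x=5 (N5, w=9) cum 19
  x=8 (N6, w=80) cum 99
  x=10 (N1, w=50) cum 149  ← median
  x=10 (N4, w=50) cum 199
  x=11 (N2, w=4) cum 203
⇒ x* = 10
y-coordinate, sorted with cumulative weight:
  y=0 (N1, w=50) cum 50
  y=2 (N3, w=10) cum 60
  y=5 (N6, w=80) cum 140  ← median
  y=9 (N5, w=9) cum 149
  y=9 (N4, w=50) cum 199
  y=10 (N2, w=4) cum 203
⇒ y* = 5

(10, 5)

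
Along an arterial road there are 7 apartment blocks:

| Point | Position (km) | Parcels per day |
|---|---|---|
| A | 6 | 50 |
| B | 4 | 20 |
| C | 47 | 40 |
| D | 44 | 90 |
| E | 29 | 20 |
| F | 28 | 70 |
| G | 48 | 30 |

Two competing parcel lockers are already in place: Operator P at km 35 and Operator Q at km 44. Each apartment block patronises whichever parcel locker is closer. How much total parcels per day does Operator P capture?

The indifferent point is the midpoint (35+44)/2 = 39.5; apartment blocks left of it (closer to Operator P at 35) go to Operator P, those right go to Operator Q.
  B at 4 (w=20) → Operator P
  A at 6 (w=50) → Operator P
  F at 28 (w=70) → Operator P
  E at 29 (w=20) → Operator P
  D at 44 (w=90) → Operator Q
  C at 47 (w=40) → Operator Q
  G at 48 (w=30) → Operator Q
Operator P captures 160; Operator Q captures 160.

160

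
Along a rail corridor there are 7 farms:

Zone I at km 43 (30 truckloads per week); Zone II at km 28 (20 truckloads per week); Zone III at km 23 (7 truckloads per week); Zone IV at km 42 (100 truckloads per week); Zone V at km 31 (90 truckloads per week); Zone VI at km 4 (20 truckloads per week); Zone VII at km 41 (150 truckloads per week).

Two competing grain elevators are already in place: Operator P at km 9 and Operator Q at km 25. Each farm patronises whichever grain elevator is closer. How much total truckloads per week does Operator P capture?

20

The indifferent point is the midpoint (9+25)/2 = 17; farms left of it (closer to Operator P at 9) go to Operator P, those right go to Operator Q.
  Zone VI at 4 (w=20) → Operator P
  Zone III at 23 (w=7) → Operator Q
  Zone II at 28 (w=20) → Operator Q
  Zone V at 31 (w=90) → Operator Q
  Zone VII at 41 (w=150) → Operator Q
  Zone IV at 42 (w=100) → Operator Q
  Zone I at 43 (w=30) → Operator Q
Operator P captures 20; Operator Q captures 397.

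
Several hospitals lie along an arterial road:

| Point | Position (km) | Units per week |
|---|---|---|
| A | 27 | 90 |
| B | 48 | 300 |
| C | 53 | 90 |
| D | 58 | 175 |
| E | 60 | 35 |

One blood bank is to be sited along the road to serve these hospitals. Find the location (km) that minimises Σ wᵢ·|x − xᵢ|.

For a sum of weighted absolute distances on a line, the optimum is the weighted median (not the mean). Total weight W = 690; half-weight = 345.
Sort by position and accumulate weight:
  km 27 (A, w=90) → cum 90
  km 48 (B, w=300) → cum 390  ≥ 345 → median here
  km 53 (C, w=90) → cum 480
  km 58 (D, w=175) → cum 655
  km 60 (E, w=35) → cum 690
Optimal location: km 48.

x = 48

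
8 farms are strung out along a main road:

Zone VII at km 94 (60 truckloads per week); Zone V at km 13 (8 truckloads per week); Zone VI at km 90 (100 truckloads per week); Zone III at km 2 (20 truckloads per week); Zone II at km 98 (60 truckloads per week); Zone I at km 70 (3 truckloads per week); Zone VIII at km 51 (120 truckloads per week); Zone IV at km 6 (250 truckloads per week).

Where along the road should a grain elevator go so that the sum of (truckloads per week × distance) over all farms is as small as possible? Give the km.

x = 51

For a sum of weighted absolute distances on a line, the optimum is the weighted median (not the mean). Total weight W = 621; half-weight = 310.5.
Sort by position and accumulate weight:
  km 2 (Zone III, w=20) → cum 20
  km 6 (Zone IV, w=250) → cum 270
  km 13 (Zone V, w=8) → cum 278
  km 51 (Zone VIII, w=120) → cum 398  ≥ 310.5 → median here
  km 70 (Zone I, w=3) → cum 401
  km 90 (Zone VI, w=100) → cum 501
  km 94 (Zone VII, w=60) → cum 561
  km 98 (Zone II, w=60) → cum 621
Optimal location: km 51.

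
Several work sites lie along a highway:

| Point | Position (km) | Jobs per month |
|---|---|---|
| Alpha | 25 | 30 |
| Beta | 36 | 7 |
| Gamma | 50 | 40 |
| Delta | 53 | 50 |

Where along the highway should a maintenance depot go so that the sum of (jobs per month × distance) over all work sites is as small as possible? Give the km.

For a sum of weighted absolute distances on a line, the optimum is the weighted median (not the mean). Total weight W = 127; half-weight = 63.5.
Sort by position and accumulate weight:
  km 25 (Alpha, w=30) → cum 30
  km 36 (Beta, w=7) → cum 37
  km 50 (Gamma, w=40) → cum 77  ≥ 63.5 → median here
  km 53 (Delta, w=50) → cum 127
Optimal location: km 50.

x = 50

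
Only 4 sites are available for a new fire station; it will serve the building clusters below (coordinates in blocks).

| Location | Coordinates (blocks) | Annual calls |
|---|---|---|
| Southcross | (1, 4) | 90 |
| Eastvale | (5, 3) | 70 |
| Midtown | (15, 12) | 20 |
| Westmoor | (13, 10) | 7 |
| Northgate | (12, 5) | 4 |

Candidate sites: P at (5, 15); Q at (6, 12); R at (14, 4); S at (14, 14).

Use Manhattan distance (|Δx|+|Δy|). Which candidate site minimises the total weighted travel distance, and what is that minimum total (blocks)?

R, total 2111 blocks

Total weighted distance at each candidate:
  P (5, 15): total = 2609
  Q (6, 12): total = 2165
  R (14, 4): total = 2111
  S (14, 14): total = 3609
Minimum is at R with total 2111 blocks.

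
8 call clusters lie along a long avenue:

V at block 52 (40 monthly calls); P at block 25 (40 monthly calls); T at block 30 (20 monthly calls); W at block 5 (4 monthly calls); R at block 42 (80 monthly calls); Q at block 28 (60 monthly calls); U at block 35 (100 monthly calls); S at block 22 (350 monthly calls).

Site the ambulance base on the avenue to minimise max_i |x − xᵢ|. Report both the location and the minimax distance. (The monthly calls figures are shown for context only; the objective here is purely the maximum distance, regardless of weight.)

The 1-center on a line is the midpoint of the two extreme points: leftmost at 5, rightmost at 52.
Optimal location = (5 + 52)/2 = 28.5; maximum distance = (52 − 5)/2 = 23.5.

location 28.5, max distance 23.5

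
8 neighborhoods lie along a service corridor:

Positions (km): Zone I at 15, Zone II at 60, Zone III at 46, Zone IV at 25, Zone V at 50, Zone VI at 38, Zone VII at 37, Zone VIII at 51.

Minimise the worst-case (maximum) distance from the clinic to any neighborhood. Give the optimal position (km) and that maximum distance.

The 1-center on a line is the midpoint of the two extreme points: leftmost at 15, rightmost at 60.
Optimal location = (15 + 60)/2 = 37.5; maximum distance = (60 − 15)/2 = 22.5.

location 37.5, max distance 22.5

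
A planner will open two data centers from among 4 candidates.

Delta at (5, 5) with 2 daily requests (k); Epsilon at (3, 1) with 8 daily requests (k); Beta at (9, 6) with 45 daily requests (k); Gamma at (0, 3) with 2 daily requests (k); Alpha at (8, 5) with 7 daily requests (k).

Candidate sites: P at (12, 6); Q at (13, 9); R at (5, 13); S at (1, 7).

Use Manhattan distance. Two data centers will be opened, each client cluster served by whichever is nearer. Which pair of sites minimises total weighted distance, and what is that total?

{P, S}, total 256

Evaluate every pair (each demand assigned to the nearer of the two):
  {P, S}: total = 256
  {P, Q}: total = 328
  {P, R}: total = 328
  {Q, S}: total = 464
  {Q, R}: total = 536
  {R, S}: total = 554
Best pair: {P, S} with total 256.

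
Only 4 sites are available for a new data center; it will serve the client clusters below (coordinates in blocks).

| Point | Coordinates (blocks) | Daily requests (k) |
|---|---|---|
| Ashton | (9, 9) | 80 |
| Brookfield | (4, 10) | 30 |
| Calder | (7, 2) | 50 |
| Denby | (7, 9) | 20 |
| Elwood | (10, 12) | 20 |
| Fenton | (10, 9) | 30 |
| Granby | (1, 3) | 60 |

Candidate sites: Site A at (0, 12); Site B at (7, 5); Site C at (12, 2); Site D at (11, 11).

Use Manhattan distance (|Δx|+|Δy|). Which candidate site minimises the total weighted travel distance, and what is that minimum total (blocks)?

Site B, total 1840 blocks

Total weighted distance at each candidate:
  Site A (0, 12): total = 3380
  Site B (7, 5): total = 1840
  Site C (12, 2): total = 3000
  Site D (11, 11): total = 2540
Minimum is at Site B with total 1840 blocks.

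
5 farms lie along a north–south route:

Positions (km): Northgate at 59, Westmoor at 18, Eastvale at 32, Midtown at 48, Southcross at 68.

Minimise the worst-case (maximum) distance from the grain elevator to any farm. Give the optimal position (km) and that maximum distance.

The 1-center on a line is the midpoint of the two extreme points: leftmost at 18, rightmost at 68.
Optimal location = (18 + 68)/2 = 43; maximum distance = (68 − 18)/2 = 25.

location 43, max distance 25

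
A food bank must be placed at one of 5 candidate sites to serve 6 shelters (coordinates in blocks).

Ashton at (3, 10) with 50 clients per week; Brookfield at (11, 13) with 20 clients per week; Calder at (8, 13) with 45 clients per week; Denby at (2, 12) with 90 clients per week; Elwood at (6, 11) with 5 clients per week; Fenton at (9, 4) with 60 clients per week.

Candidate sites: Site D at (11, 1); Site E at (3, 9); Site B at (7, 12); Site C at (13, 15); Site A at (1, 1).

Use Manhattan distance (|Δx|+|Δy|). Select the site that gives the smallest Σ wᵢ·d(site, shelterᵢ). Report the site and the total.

Site B, total 1550 blocks

Total weighted distance at each candidate:
  Site D (11, 1): total = 3940
  Site E (3, 9): total = 1740
  Site B (7, 12): total = 1550
  Site C (13, 15): total = 3360
  Site A (1, 1): total = 3660
Minimum is at Site B with total 1550 blocks.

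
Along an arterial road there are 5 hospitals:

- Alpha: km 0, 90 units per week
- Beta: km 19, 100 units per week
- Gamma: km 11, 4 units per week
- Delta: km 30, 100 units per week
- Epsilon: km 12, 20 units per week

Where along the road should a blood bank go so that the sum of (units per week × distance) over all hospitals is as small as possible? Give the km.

x = 19

For a sum of weighted absolute distances on a line, the optimum is the weighted median (not the mean). Total weight W = 314; half-weight = 157.
Sort by position and accumulate weight:
  km 0 (Alpha, w=90) → cum 90
  km 11 (Gamma, w=4) → cum 94
  km 12 (Epsilon, w=20) → cum 114
  km 19 (Beta, w=100) → cum 214  ≥ 157 → median here
  km 30 (Delta, w=100) → cum 314
Optimal location: km 19.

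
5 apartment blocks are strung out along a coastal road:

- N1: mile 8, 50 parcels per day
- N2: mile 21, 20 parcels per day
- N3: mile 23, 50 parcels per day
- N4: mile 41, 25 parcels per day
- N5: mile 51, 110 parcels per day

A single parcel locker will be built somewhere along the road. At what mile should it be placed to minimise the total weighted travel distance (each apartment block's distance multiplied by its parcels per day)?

x = 41

For a sum of weighted absolute distances on a line, the optimum is the weighted median (not the mean). Total weight W = 255; half-weight = 127.5.
Sort by position and accumulate weight:
  mile 8 (N1, w=50) → cum 50
  mile 21 (N2, w=20) → cum 70
  mile 23 (N3, w=50) → cum 120
  mile 41 (N4, w=25) → cum 145  ≥ 127.5 → median here
  mile 51 (N5, w=110) → cum 255
Optimal location: mile 41.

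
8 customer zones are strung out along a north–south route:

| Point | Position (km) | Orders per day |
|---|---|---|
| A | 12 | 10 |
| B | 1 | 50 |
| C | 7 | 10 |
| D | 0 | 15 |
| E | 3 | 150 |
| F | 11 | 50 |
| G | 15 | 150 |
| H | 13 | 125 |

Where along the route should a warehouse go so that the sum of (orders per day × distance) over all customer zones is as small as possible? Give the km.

x = 12

For a sum of weighted absolute distances on a line, the optimum is the weighted median (not the mean). Total weight W = 560; half-weight = 280.
Sort by position and accumulate weight:
  km 0 (D, w=15) → cum 15
  km 1 (B, w=50) → cum 65
  km 3 (E, w=150) → cum 215
  km 7 (C, w=10) → cum 225
  km 11 (F, w=50) → cum 275
  km 12 (A, w=10) → cum 285  ≥ 280 → median here
  km 13 (H, w=125) → cum 410
  km 15 (G, w=150) → cum 560
Optimal location: km 12.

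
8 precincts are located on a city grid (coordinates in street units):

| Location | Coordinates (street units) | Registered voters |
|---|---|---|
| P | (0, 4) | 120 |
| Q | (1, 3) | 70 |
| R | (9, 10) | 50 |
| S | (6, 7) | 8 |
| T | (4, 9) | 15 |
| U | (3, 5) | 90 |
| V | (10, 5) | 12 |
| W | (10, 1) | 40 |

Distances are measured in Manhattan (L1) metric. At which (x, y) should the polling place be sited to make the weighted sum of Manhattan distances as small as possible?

Manhattan distance separates: Σwᵢ(|x−xᵢ|+|y−yᵢ|) = Σwᵢ|x−xᵢ| + Σwᵢ|y−yᵢ|, so x and y are optimised independently as 1-D weighted medians.
Total weight W = 405; half = 202.5.
x-coordinate, sorted with cumulative weight:
  x=0 (P, w=120) cum 120
  x=1 (Q, w=70) cum 190
  x=3 (U, w=90) cum 280  ← median
  x=4 (T, w=15) cum 295
  x=6 (S, w=8) cum 303
  x=9 (R, w=50) cum 353
  x=10 (V, w=12) cum 365
  x=10 (W, w=40) cum 405
⇒ x* = 3
y-coordinate, sorted with cumulative weight:
  y=1 (W, w=40) cum 40
  y=3 (Q, w=70) cum 110
  y=4 (P, w=120) cum 230  ← median
  y=5 (U, w=90) cum 320
  y=5 (V, w=12) cum 332
  y=7 (S, w=8) cum 340
  y=9 (T, w=15) cum 355
  y=10 (R, w=50) cum 405
⇒ y* = 4

(3, 4)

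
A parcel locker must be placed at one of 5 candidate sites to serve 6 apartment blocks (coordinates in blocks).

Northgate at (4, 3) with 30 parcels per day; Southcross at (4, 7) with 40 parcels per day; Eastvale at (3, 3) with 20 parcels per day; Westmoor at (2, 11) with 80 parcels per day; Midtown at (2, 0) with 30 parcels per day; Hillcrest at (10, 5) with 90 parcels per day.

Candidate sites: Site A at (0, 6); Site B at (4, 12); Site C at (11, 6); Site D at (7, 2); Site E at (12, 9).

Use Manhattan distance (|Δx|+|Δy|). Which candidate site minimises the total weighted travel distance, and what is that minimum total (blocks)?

Site A, total 2320 blocks

Total weighted distance at each candidate:
  Site A (0, 6): total = 2320
  Site B (4, 12): total = 2500
  Site C (11, 6): total = 2590
  Site D (7, 2): total = 2410
  Site E (12, 9): total = 3190
Minimum is at Site A with total 2320 blocks.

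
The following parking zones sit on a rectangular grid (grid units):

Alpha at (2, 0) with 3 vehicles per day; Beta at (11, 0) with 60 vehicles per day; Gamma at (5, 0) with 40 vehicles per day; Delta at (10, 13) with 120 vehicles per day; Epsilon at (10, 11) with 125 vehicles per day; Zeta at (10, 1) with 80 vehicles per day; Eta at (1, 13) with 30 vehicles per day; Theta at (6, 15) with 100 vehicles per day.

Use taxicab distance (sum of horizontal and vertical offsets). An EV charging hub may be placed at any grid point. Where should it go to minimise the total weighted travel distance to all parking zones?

Manhattan distance separates: Σwᵢ(|x−xᵢ|+|y−yᵢ|) = Σwᵢ|x−xᵢ| + Σwᵢ|y−yᵢ|, so x and y are optimised independently as 1-D weighted medians.
Total weight W = 558; half = 279.
x-coordinate, sorted with cumulative weight:
  x=1 (Eta, w=30) cum 30
  x=2 (Alpha, w=3) cum 33
  x=5 (Gamma, w=40) cum 73
  x=6 (Theta, w=100) cum 173
  x=10 (Delta, w=120) cum 293  ← median
  x=10 (Epsilon, w=125) cum 418
  x=10 (Zeta, w=80) cum 498
  x=11 (Beta, w=60) cum 558
⇒ x* = 10
y-coordinate, sorted with cumulative weight:
  y=0 (Alpha, w=3) cum 3
  y=0 (Beta, w=60) cum 63
  y=0 (Gamma, w=40) cum 103
  y=1 (Zeta, w=80) cum 183
  y=11 (Epsilon, w=125) cum 308  ← median
  y=13 (Delta, w=120) cum 428
  y=13 (Eta, w=30) cum 458
  y=15 (Theta, w=100) cum 558
⇒ y* = 11

(10, 11)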